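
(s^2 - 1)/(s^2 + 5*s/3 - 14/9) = 9*(s^2 - 1)/(9*s^2 + 15*s - 14)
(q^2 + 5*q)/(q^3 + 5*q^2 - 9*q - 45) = q/(q^2 - 9)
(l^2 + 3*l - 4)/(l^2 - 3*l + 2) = (l + 4)/(l - 2)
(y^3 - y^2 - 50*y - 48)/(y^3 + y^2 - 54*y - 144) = (y + 1)/(y + 3)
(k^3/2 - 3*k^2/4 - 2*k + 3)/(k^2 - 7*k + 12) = (2*k^3 - 3*k^2 - 8*k + 12)/(4*(k^2 - 7*k + 12))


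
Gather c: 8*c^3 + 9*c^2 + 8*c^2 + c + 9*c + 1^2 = 8*c^3 + 17*c^2 + 10*c + 1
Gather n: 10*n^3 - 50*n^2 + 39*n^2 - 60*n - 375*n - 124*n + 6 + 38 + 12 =10*n^3 - 11*n^2 - 559*n + 56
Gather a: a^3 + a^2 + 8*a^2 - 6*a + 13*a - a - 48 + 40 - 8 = a^3 + 9*a^2 + 6*a - 16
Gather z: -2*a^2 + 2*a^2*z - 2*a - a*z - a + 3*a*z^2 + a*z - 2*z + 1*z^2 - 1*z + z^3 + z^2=-2*a^2 - 3*a + z^3 + z^2*(3*a + 2) + z*(2*a^2 - 3)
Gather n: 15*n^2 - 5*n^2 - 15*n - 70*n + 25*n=10*n^2 - 60*n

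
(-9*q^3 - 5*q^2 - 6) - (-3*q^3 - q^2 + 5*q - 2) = -6*q^3 - 4*q^2 - 5*q - 4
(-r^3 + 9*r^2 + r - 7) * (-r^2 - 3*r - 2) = r^5 - 6*r^4 - 26*r^3 - 14*r^2 + 19*r + 14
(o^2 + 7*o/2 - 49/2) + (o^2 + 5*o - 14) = 2*o^2 + 17*o/2 - 77/2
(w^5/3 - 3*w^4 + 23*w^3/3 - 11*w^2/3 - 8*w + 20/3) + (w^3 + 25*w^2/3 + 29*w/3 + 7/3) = w^5/3 - 3*w^4 + 26*w^3/3 + 14*w^2/3 + 5*w/3 + 9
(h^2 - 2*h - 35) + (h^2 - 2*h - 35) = 2*h^2 - 4*h - 70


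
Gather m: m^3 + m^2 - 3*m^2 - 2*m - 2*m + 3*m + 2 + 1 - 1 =m^3 - 2*m^2 - m + 2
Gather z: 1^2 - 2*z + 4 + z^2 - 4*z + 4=z^2 - 6*z + 9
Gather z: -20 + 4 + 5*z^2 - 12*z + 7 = 5*z^2 - 12*z - 9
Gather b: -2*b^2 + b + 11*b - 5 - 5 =-2*b^2 + 12*b - 10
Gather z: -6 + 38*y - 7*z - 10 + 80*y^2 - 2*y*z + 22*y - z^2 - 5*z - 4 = 80*y^2 + 60*y - z^2 + z*(-2*y - 12) - 20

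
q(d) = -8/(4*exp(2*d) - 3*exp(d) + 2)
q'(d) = -8*(-8*exp(2*d) + 3*exp(d))/(4*exp(2*d) - 3*exp(d) + 2)^2 = (64*exp(d) - 24)*exp(d)/(4*exp(2*d) - 3*exp(d) + 2)^2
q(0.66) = -0.72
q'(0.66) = 1.55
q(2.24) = -0.02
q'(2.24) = 0.05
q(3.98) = -0.00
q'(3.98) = 0.00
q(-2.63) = -4.43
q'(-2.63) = -0.43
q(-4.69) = -4.06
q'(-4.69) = -0.06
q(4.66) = -0.00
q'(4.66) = 0.00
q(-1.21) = -5.48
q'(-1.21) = -0.69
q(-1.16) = -5.51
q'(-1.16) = -0.58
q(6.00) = 0.00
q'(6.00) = 0.00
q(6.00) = 0.00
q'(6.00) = 0.00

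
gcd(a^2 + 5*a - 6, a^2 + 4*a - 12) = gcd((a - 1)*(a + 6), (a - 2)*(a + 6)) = a + 6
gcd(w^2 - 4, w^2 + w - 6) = w - 2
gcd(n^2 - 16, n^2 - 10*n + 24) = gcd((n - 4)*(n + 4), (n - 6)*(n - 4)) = n - 4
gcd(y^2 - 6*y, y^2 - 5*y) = y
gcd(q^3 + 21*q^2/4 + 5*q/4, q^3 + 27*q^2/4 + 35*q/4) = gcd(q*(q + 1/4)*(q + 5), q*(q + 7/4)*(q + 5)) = q^2 + 5*q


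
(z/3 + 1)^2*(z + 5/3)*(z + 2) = z^4/9 + 29*z^3/27 + 103*z^2/27 + 53*z/9 + 10/3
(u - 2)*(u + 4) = u^2 + 2*u - 8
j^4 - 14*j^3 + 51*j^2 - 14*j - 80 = (j - 8)*(j - 5)*(j - 2)*(j + 1)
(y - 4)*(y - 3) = y^2 - 7*y + 12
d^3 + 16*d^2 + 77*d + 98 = (d + 2)*(d + 7)^2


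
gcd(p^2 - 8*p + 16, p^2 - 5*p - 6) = 1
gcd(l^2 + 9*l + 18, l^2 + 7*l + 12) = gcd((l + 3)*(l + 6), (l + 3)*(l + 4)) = l + 3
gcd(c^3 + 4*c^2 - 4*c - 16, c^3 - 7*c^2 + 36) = c + 2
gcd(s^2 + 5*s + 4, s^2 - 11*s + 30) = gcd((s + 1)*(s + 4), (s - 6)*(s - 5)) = 1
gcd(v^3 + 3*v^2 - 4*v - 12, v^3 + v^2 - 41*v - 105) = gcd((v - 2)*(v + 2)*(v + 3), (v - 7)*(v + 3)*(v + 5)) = v + 3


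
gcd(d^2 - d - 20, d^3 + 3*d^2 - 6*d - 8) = d + 4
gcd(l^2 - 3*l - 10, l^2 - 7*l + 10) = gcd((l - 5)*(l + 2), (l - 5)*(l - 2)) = l - 5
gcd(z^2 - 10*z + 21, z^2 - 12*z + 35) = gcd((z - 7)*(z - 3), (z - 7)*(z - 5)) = z - 7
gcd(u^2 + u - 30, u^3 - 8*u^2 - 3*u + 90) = u - 5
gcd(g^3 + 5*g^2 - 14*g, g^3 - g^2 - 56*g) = g^2 + 7*g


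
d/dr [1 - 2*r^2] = -4*r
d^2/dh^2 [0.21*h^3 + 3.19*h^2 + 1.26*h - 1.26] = 1.26*h + 6.38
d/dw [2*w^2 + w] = 4*w + 1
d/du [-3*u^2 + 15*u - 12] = 15 - 6*u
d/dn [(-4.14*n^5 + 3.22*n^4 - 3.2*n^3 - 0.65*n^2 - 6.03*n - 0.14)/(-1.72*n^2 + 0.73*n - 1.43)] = (21.3624*n^6 - 23.1656*n^5 + 42.1568*n^4 - 23.0904*n^3 + 2.8819*n^2 + 1.3774*n + 8.7251)/(2.9584*n^4 - 2.5112*n^3 + 5.4521*n^2 - 2.0878*n + 2.0449)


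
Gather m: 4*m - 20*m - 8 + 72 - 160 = -16*m - 96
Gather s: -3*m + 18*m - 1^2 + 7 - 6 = 15*m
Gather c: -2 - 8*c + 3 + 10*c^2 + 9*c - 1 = 10*c^2 + c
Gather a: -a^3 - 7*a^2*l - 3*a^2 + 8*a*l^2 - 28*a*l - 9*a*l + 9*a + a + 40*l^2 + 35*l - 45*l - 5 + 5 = -a^3 + a^2*(-7*l - 3) + a*(8*l^2 - 37*l + 10) + 40*l^2 - 10*l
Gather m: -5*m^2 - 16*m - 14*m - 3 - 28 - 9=-5*m^2 - 30*m - 40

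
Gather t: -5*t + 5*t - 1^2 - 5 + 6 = 0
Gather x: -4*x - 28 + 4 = -4*x - 24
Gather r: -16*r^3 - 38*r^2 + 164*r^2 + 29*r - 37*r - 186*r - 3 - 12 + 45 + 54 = -16*r^3 + 126*r^2 - 194*r + 84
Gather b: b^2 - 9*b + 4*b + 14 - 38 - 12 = b^2 - 5*b - 36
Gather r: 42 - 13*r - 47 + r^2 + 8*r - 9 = r^2 - 5*r - 14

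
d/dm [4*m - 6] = 4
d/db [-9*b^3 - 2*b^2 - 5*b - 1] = -27*b^2 - 4*b - 5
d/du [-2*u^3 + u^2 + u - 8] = -6*u^2 + 2*u + 1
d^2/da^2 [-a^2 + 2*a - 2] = -2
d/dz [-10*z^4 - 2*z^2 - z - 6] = -40*z^3 - 4*z - 1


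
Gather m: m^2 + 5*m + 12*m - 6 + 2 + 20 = m^2 + 17*m + 16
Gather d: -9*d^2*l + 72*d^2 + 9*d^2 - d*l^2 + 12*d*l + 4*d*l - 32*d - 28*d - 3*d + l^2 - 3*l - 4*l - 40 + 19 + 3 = d^2*(81 - 9*l) + d*(-l^2 + 16*l - 63) + l^2 - 7*l - 18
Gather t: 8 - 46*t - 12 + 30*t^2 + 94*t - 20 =30*t^2 + 48*t - 24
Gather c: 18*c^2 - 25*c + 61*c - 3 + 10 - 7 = 18*c^2 + 36*c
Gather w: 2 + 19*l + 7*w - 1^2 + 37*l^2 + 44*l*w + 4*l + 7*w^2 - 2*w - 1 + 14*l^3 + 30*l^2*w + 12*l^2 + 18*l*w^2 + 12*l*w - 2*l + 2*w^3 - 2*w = 14*l^3 + 49*l^2 + 21*l + 2*w^3 + w^2*(18*l + 7) + w*(30*l^2 + 56*l + 3)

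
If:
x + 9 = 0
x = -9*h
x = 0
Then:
No Solution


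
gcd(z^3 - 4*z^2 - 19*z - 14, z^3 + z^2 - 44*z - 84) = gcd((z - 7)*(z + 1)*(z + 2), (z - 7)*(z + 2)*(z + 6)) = z^2 - 5*z - 14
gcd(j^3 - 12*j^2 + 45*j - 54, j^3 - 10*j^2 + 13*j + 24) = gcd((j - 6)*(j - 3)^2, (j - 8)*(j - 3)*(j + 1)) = j - 3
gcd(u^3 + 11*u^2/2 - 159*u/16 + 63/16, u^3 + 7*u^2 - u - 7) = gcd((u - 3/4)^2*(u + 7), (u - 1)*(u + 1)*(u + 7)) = u + 7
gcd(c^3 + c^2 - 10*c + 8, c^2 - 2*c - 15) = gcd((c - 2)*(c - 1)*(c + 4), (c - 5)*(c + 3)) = 1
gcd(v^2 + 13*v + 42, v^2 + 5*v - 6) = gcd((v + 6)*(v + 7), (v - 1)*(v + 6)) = v + 6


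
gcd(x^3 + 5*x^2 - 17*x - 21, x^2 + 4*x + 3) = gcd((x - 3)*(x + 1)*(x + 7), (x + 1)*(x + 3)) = x + 1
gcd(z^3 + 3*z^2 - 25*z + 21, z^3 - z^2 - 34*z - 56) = 1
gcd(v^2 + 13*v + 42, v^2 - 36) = v + 6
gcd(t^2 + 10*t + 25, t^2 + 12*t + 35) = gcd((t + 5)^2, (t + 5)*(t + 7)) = t + 5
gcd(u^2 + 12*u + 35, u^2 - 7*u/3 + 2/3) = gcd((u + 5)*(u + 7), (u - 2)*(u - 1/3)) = 1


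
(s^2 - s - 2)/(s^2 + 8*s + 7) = (s - 2)/(s + 7)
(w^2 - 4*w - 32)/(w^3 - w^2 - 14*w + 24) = (w - 8)/(w^2 - 5*w + 6)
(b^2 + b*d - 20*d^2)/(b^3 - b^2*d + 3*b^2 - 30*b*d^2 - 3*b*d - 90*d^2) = (b - 4*d)/(b^2 - 6*b*d + 3*b - 18*d)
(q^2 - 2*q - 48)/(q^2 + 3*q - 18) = (q - 8)/(q - 3)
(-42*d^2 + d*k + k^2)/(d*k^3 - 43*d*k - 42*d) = (42*d^2 - d*k - k^2)/(d*(-k^3 + 43*k + 42))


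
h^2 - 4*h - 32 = (h - 8)*(h + 4)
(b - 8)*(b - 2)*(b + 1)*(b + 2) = b^4 - 7*b^3 - 12*b^2 + 28*b + 32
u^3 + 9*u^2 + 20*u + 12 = (u + 1)*(u + 2)*(u + 6)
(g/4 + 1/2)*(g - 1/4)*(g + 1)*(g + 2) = g^4/4 + 19*g^3/16 + 27*g^2/16 + g/2 - 1/4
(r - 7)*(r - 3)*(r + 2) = r^3 - 8*r^2 + r + 42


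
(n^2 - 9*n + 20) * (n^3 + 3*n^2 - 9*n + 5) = n^5 - 6*n^4 - 16*n^3 + 146*n^2 - 225*n + 100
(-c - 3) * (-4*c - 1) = 4*c^2 + 13*c + 3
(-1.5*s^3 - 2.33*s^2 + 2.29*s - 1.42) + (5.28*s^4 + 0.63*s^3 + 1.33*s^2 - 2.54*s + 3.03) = 5.28*s^4 - 0.87*s^3 - 1.0*s^2 - 0.25*s + 1.61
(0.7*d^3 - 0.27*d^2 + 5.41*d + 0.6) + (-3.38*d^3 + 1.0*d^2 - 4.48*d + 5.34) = -2.68*d^3 + 0.73*d^2 + 0.93*d + 5.94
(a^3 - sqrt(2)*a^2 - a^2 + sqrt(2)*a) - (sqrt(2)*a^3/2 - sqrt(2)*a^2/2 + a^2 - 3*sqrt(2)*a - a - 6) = -sqrt(2)*a^3/2 + a^3 - 2*a^2 - sqrt(2)*a^2/2 + a + 4*sqrt(2)*a + 6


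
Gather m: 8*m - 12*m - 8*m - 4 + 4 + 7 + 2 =9 - 12*m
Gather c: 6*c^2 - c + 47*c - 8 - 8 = 6*c^2 + 46*c - 16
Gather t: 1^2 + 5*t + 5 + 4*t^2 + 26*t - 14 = 4*t^2 + 31*t - 8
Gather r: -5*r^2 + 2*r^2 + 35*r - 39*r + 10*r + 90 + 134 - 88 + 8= -3*r^2 + 6*r + 144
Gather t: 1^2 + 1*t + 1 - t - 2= 0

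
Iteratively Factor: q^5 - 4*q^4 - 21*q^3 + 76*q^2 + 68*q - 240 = (q - 3)*(q^4 - q^3 - 24*q^2 + 4*q + 80) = (q - 3)*(q - 2)*(q^3 + q^2 - 22*q - 40) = (q - 5)*(q - 3)*(q - 2)*(q^2 + 6*q + 8) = (q - 5)*(q - 3)*(q - 2)*(q + 4)*(q + 2)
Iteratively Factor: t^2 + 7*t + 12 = (t + 3)*(t + 4)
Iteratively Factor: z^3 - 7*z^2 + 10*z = (z - 5)*(z^2 - 2*z) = z*(z - 5)*(z - 2)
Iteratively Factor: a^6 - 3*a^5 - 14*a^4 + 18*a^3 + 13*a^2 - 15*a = (a)*(a^5 - 3*a^4 - 14*a^3 + 18*a^2 + 13*a - 15) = a*(a - 1)*(a^4 - 2*a^3 - 16*a^2 + 2*a + 15) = a*(a - 5)*(a - 1)*(a^3 + 3*a^2 - a - 3) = a*(a - 5)*(a - 1)*(a + 1)*(a^2 + 2*a - 3) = a*(a - 5)*(a - 1)*(a + 1)*(a + 3)*(a - 1)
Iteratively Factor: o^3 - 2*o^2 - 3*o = (o + 1)*(o^2 - 3*o) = o*(o + 1)*(o - 3)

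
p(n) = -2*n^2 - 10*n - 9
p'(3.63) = -24.52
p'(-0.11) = -9.56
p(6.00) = -141.00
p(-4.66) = -5.83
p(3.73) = -74.13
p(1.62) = -30.45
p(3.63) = -71.65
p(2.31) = -42.77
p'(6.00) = -34.00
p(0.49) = -14.38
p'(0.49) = -11.96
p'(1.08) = -14.32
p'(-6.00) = 14.00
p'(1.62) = -16.48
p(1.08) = -22.13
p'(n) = -4*n - 10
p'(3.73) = -24.92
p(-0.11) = -7.92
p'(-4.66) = 8.64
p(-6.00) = -21.00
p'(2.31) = -19.24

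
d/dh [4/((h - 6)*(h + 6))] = -8*h/(h^4 - 72*h^2 + 1296)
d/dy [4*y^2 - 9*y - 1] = 8*y - 9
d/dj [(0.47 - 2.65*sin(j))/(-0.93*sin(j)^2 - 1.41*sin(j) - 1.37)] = (-2.4645*sin(j)^2 + 0.8742*sin(j) + 4.2932)*cos(j)/(0.8649*sin(j)^4 + 2.6226*sin(j)^3 + 4.5363*sin(j)^2 + 3.8634*sin(j) + 1.8769)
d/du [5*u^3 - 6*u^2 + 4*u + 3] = 15*u^2 - 12*u + 4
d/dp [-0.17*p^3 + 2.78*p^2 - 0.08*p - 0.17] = -0.51*p^2 + 5.56*p - 0.08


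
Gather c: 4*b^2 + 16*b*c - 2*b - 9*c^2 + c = 4*b^2 - 2*b - 9*c^2 + c*(16*b + 1)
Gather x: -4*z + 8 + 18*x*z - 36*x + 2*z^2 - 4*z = x*(18*z - 36) + 2*z^2 - 8*z + 8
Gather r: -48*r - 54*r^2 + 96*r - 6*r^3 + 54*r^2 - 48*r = -6*r^3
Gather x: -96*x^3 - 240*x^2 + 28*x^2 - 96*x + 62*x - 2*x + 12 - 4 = -96*x^3 - 212*x^2 - 36*x + 8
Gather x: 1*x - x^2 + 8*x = -x^2 + 9*x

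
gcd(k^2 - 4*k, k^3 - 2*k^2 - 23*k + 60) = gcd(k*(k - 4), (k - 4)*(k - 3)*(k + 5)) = k - 4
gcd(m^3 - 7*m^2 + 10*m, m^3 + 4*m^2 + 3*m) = m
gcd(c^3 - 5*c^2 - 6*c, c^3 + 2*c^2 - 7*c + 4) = 1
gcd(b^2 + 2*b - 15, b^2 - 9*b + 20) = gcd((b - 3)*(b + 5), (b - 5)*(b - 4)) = 1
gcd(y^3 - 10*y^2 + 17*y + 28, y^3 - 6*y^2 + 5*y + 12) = y^2 - 3*y - 4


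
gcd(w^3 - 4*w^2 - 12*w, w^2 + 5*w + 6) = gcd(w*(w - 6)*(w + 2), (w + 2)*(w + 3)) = w + 2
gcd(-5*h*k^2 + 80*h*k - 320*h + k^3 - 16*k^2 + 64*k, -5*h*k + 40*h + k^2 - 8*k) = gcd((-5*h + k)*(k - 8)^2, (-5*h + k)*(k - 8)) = 5*h*k - 40*h - k^2 + 8*k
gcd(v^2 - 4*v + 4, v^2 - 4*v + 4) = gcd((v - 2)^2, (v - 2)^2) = v^2 - 4*v + 4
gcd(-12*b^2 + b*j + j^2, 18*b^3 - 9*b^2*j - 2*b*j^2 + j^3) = 3*b - j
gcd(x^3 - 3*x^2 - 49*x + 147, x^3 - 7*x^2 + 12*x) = x - 3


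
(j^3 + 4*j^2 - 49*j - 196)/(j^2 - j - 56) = (j^2 - 3*j - 28)/(j - 8)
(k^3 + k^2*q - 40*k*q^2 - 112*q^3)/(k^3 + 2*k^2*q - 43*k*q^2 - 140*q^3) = (k + 4*q)/(k + 5*q)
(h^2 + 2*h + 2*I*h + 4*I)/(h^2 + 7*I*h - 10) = (h + 2)/(h + 5*I)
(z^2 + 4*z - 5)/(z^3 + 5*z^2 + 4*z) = (z^2 + 4*z - 5)/(z*(z^2 + 5*z + 4))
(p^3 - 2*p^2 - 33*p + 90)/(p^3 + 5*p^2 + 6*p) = (p^3 - 2*p^2 - 33*p + 90)/(p*(p^2 + 5*p + 6))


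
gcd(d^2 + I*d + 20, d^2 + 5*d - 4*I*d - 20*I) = d - 4*I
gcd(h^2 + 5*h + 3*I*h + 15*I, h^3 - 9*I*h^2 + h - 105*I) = h + 3*I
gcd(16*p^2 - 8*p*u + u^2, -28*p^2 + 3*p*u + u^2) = 4*p - u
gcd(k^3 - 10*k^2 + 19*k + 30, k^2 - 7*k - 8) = k + 1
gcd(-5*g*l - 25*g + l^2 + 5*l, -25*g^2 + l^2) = 5*g - l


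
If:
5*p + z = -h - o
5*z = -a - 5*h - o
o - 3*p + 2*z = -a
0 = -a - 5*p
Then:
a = -20*z/31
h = -21*z/31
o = -30*z/31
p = 4*z/31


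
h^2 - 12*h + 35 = (h - 7)*(h - 5)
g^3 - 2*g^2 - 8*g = g*(g - 4)*(g + 2)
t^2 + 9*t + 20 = (t + 4)*(t + 5)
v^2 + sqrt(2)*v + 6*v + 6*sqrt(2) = (v + 6)*(v + sqrt(2))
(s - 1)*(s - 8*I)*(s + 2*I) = s^3 - s^2 - 6*I*s^2 + 16*s + 6*I*s - 16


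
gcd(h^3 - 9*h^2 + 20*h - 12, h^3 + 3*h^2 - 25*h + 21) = h - 1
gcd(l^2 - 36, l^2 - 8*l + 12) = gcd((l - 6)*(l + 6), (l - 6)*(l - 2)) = l - 6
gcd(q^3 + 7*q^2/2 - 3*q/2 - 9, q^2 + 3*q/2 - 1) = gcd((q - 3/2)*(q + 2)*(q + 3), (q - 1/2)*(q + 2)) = q + 2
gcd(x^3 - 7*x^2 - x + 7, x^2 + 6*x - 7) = x - 1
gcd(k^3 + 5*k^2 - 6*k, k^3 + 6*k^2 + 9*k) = k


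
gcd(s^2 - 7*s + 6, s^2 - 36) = s - 6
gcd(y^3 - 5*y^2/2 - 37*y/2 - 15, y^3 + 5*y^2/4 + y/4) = y + 1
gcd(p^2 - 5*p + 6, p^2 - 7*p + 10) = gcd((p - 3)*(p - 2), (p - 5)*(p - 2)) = p - 2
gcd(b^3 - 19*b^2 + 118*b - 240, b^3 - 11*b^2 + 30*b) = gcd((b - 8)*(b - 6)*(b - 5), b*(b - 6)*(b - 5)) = b^2 - 11*b + 30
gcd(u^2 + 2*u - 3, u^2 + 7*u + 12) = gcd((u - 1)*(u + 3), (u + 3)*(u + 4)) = u + 3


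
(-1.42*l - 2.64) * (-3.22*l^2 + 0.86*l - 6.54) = 4.5724*l^3 + 7.2796*l^2 + 7.0164*l + 17.2656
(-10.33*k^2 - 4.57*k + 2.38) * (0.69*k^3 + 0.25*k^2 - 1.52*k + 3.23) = -7.1277*k^5 - 5.7358*k^4 + 16.2013*k^3 - 25.8245*k^2 - 18.3787*k + 7.6874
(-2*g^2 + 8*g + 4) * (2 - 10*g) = 20*g^3 - 84*g^2 - 24*g + 8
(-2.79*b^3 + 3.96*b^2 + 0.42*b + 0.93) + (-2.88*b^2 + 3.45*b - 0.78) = -2.79*b^3 + 1.08*b^2 + 3.87*b + 0.15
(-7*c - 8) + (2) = -7*c - 6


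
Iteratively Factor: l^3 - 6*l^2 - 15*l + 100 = (l - 5)*(l^2 - l - 20) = (l - 5)*(l + 4)*(l - 5)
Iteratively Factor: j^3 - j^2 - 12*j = (j - 4)*(j^2 + 3*j) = (j - 4)*(j + 3)*(j)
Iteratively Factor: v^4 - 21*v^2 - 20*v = (v)*(v^3 - 21*v - 20) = v*(v - 5)*(v^2 + 5*v + 4) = v*(v - 5)*(v + 4)*(v + 1)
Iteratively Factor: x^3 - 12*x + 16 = (x - 2)*(x^2 + 2*x - 8) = (x - 2)^2*(x + 4)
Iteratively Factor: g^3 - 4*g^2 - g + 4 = (g + 1)*(g^2 - 5*g + 4) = (g - 1)*(g + 1)*(g - 4)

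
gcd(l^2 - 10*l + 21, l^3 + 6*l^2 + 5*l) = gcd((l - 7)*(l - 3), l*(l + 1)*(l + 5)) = 1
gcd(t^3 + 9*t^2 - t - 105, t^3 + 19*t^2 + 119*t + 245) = t^2 + 12*t + 35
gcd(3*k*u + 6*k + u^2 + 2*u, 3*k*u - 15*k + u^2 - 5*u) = 3*k + u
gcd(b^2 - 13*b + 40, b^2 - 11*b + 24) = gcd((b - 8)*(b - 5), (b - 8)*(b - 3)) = b - 8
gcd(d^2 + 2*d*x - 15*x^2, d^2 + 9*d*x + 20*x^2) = d + 5*x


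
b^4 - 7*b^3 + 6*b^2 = b^2*(b - 6)*(b - 1)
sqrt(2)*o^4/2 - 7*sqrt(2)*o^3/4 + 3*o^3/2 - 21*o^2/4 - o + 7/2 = (o - 7/2)*(o - sqrt(2)/2)*(o + sqrt(2))*(sqrt(2)*o/2 + 1)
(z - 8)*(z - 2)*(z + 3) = z^3 - 7*z^2 - 14*z + 48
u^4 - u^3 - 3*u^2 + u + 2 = (u - 2)*(u - 1)*(u + 1)^2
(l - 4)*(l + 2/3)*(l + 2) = l^3 - 4*l^2/3 - 28*l/3 - 16/3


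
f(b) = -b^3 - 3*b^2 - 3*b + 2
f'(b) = -3*b^2 - 6*b - 3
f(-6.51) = 170.28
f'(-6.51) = -91.08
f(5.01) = -214.08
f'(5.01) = -108.36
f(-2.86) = 9.43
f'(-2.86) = -10.38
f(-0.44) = 2.82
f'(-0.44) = -0.94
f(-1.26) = 3.02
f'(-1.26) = -0.20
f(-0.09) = 2.25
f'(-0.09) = -2.48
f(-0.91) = 3.00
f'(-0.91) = -0.02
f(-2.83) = 9.13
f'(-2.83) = -10.05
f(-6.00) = 128.00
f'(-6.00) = -75.00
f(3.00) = -61.00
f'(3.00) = -48.00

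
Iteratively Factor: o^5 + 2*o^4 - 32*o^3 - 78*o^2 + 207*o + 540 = (o + 3)*(o^4 - o^3 - 29*o^2 + 9*o + 180) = (o + 3)^2*(o^3 - 4*o^2 - 17*o + 60) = (o - 3)*(o + 3)^2*(o^2 - o - 20) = (o - 5)*(o - 3)*(o + 3)^2*(o + 4)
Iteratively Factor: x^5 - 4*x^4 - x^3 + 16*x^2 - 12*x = (x - 2)*(x^4 - 2*x^3 - 5*x^2 + 6*x) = x*(x - 2)*(x^3 - 2*x^2 - 5*x + 6) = x*(x - 2)*(x + 2)*(x^2 - 4*x + 3) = x*(x - 3)*(x - 2)*(x + 2)*(x - 1)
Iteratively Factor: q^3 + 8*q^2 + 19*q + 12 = (q + 1)*(q^2 + 7*q + 12) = (q + 1)*(q + 3)*(q + 4)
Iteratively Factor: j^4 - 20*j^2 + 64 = (j + 2)*(j^3 - 2*j^2 - 16*j + 32) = (j + 2)*(j + 4)*(j^2 - 6*j + 8) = (j - 2)*(j + 2)*(j + 4)*(j - 4)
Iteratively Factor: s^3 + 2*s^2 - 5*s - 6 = (s + 1)*(s^2 + s - 6) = (s - 2)*(s + 1)*(s + 3)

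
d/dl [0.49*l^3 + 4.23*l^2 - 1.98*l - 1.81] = 1.47*l^2 + 8.46*l - 1.98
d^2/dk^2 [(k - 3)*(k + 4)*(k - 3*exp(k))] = -3*k^2*exp(k) - 15*k*exp(k) + 6*k + 24*exp(k) + 2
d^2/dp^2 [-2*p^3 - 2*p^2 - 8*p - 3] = -12*p - 4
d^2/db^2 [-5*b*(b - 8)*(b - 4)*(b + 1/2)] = -60*b^2 + 345*b - 260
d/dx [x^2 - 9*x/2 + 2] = 2*x - 9/2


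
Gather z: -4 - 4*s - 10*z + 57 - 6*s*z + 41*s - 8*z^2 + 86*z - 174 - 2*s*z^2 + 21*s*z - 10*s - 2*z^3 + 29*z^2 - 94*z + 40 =27*s - 2*z^3 + z^2*(21 - 2*s) + z*(15*s - 18) - 81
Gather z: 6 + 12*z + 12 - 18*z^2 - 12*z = 18 - 18*z^2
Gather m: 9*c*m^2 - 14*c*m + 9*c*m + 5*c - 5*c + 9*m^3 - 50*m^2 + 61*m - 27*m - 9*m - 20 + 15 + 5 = 9*m^3 + m^2*(9*c - 50) + m*(25 - 5*c)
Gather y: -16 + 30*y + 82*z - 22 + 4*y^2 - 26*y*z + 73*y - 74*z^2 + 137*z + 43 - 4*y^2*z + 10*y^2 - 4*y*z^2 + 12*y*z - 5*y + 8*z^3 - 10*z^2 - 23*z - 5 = y^2*(14 - 4*z) + y*(-4*z^2 - 14*z + 98) + 8*z^3 - 84*z^2 + 196*z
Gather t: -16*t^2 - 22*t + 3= -16*t^2 - 22*t + 3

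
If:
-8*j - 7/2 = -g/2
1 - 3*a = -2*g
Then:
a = 32*j/3 + 5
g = 16*j + 7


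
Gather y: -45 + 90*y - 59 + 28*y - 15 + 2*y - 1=120*y - 120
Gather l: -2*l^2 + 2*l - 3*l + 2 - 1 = -2*l^2 - l + 1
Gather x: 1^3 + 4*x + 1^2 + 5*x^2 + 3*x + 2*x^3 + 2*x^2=2*x^3 + 7*x^2 + 7*x + 2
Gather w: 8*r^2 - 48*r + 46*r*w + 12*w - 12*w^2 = 8*r^2 - 48*r - 12*w^2 + w*(46*r + 12)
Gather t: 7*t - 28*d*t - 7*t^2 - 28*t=-7*t^2 + t*(-28*d - 21)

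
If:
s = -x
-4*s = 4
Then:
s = -1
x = 1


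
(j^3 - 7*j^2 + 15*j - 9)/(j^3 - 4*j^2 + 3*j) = (j - 3)/j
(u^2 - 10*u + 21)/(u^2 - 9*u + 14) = (u - 3)/(u - 2)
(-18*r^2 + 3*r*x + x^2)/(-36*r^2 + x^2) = (-3*r + x)/(-6*r + x)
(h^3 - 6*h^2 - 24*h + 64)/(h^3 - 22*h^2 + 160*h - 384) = (h^2 + 2*h - 8)/(h^2 - 14*h + 48)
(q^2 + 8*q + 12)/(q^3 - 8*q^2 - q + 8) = (q^2 + 8*q + 12)/(q^3 - 8*q^2 - q + 8)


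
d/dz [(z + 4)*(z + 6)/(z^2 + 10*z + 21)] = 6*(-z - 5)/(z^4 + 20*z^3 + 142*z^2 + 420*z + 441)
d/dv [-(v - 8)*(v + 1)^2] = 3*(5 - v)*(v + 1)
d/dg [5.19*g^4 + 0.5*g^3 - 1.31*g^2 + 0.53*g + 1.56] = 20.76*g^3 + 1.5*g^2 - 2.62*g + 0.53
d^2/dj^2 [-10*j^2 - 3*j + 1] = -20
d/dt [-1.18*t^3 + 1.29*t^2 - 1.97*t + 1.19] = -3.54*t^2 + 2.58*t - 1.97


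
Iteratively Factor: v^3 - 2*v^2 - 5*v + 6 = (v - 3)*(v^2 + v - 2) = (v - 3)*(v - 1)*(v + 2)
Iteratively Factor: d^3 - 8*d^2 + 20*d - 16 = (d - 2)*(d^2 - 6*d + 8) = (d - 2)^2*(d - 4)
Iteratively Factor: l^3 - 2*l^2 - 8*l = (l)*(l^2 - 2*l - 8) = l*(l + 2)*(l - 4)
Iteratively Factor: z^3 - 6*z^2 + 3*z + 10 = (z - 2)*(z^2 - 4*z - 5) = (z - 2)*(z + 1)*(z - 5)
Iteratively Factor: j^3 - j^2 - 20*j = (j)*(j^2 - j - 20) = j*(j + 4)*(j - 5)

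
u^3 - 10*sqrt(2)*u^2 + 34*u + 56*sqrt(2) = (u - 7*sqrt(2))*(u - 4*sqrt(2))*(u + sqrt(2))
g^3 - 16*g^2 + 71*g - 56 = (g - 8)*(g - 7)*(g - 1)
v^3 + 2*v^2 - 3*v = v*(v - 1)*(v + 3)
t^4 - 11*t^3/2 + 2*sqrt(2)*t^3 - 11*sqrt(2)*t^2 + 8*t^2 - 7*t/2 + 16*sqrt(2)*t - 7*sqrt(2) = (t - 7/2)*(t - 1)^2*(t + 2*sqrt(2))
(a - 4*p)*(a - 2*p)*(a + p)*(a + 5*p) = a^4 - 23*a^2*p^2 + 18*a*p^3 + 40*p^4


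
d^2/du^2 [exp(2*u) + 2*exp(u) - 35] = (4*exp(u) + 2)*exp(u)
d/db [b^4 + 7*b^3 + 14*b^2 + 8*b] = 4*b^3 + 21*b^2 + 28*b + 8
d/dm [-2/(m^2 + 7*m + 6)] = 2*(2*m + 7)/(m^2 + 7*m + 6)^2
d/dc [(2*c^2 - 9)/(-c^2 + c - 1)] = (2*c^2 - 22*c + 9)/(c^4 - 2*c^3 + 3*c^2 - 2*c + 1)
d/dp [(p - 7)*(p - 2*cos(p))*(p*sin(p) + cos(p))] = p*(p - 7)*(p - 2*cos(p))*cos(p) + (p - 7)*(p*sin(p) + cos(p))*(2*sin(p) + 1) + (p - 2*cos(p))*(p*sin(p) + cos(p))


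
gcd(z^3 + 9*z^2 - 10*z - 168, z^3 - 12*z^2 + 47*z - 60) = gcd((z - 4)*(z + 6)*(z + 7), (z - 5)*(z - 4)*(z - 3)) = z - 4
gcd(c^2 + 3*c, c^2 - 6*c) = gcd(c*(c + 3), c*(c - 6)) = c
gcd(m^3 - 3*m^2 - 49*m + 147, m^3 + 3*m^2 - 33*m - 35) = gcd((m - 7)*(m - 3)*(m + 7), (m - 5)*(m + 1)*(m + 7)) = m + 7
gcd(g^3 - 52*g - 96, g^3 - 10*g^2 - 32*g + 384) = g^2 - 2*g - 48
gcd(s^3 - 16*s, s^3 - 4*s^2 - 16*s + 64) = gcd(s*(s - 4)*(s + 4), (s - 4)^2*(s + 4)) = s^2 - 16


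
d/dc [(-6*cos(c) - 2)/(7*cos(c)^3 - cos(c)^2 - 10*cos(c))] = 4*(-21*cos(c)^3 - 9*cos(c)^2 + cos(c) + 5)*sin(c)/((7*sin(c)^2 + cos(c) + 3)^2*cos(c)^2)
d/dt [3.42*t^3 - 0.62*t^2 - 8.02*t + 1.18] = 10.26*t^2 - 1.24*t - 8.02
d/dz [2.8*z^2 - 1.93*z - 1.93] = 5.6*z - 1.93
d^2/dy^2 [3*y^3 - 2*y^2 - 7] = 18*y - 4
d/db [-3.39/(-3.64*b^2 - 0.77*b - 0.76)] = (-24.6792*b - 2.6103)/(3.64*b^2 + 0.77*b + 0.76)^2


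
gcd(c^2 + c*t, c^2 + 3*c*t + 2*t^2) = c + t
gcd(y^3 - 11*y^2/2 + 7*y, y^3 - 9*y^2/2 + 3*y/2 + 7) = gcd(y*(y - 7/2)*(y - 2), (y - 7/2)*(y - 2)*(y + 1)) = y^2 - 11*y/2 + 7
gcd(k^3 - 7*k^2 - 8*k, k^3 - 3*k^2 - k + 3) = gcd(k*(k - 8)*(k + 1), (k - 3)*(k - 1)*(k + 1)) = k + 1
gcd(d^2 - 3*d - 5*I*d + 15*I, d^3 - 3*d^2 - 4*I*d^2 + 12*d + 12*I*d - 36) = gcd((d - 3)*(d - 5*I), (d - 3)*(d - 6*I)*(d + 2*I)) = d - 3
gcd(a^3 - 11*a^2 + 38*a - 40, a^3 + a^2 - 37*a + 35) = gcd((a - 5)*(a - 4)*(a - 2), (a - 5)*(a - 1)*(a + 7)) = a - 5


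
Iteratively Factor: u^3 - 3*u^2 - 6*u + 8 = (u - 1)*(u^2 - 2*u - 8) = (u - 4)*(u - 1)*(u + 2)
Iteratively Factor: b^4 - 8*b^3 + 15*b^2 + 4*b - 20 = (b - 2)*(b^3 - 6*b^2 + 3*b + 10) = (b - 2)*(b + 1)*(b^2 - 7*b + 10) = (b - 2)^2*(b + 1)*(b - 5)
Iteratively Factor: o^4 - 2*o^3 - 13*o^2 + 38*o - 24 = (o + 4)*(o^3 - 6*o^2 + 11*o - 6) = (o - 2)*(o + 4)*(o^2 - 4*o + 3) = (o - 2)*(o - 1)*(o + 4)*(o - 3)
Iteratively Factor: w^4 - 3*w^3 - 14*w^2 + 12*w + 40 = (w + 2)*(w^3 - 5*w^2 - 4*w + 20) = (w + 2)^2*(w^2 - 7*w + 10) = (w - 5)*(w + 2)^2*(w - 2)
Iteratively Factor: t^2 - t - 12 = (t - 4)*(t + 3)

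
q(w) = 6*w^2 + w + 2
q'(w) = 12*w + 1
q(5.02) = 158.22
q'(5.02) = 61.24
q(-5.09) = 152.36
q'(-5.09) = -60.08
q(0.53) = 4.22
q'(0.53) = 7.36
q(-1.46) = 13.33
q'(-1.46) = -16.52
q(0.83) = 6.96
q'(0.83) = 10.96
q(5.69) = 201.95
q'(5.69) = 69.28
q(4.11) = 107.46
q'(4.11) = 50.32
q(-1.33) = 11.28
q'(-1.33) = -14.96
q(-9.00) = 479.00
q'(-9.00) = -107.00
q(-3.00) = 53.00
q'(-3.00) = -35.00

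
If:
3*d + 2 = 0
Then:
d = -2/3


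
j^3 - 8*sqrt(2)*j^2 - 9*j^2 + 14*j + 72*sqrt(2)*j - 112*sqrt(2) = (j - 7)*(j - 2)*(j - 8*sqrt(2))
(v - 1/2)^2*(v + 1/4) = v^3 - 3*v^2/4 + 1/16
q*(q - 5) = q^2 - 5*q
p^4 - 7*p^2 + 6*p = p*(p - 2)*(p - 1)*(p + 3)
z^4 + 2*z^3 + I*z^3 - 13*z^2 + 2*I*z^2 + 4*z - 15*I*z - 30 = (z - 3)*(z + 5)*(z - I)*(z + 2*I)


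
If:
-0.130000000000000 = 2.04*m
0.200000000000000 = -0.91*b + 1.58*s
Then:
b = 1.73626373626374*s - 0.21978021978022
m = -0.06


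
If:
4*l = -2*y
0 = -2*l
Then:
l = 0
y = 0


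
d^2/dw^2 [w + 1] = 0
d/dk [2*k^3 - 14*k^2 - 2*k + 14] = 6*k^2 - 28*k - 2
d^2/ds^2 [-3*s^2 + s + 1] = -6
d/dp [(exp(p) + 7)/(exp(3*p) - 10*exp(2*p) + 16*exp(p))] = (-2*exp(3*p) - 11*exp(2*p) + 140*exp(p) - 112)*exp(-p)/(exp(4*p) - 20*exp(3*p) + 132*exp(2*p) - 320*exp(p) + 256)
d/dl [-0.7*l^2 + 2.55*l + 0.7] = 2.55 - 1.4*l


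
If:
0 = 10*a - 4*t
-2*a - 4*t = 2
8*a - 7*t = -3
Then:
No Solution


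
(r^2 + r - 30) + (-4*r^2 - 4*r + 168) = -3*r^2 - 3*r + 138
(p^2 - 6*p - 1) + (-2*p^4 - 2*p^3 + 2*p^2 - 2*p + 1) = -2*p^4 - 2*p^3 + 3*p^2 - 8*p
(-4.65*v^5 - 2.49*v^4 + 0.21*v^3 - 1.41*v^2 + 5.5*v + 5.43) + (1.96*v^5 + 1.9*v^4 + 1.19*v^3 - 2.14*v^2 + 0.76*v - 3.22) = -2.69*v^5 - 0.59*v^4 + 1.4*v^3 - 3.55*v^2 + 6.26*v + 2.21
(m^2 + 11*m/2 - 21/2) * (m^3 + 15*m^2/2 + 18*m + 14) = m^5 + 13*m^4 + 195*m^3/4 + 137*m^2/4 - 112*m - 147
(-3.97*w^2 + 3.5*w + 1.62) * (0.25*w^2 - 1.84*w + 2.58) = -0.9925*w^4 + 8.1798*w^3 - 16.2776*w^2 + 6.0492*w + 4.1796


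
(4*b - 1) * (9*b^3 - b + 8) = 36*b^4 - 9*b^3 - 4*b^2 + 33*b - 8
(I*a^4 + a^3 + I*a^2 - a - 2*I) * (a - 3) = I*a^5 + a^4 - 3*I*a^4 - 3*a^3 + I*a^3 - a^2 - 3*I*a^2 + 3*a - 2*I*a + 6*I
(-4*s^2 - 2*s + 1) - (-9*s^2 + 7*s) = 5*s^2 - 9*s + 1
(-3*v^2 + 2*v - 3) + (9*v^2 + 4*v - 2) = 6*v^2 + 6*v - 5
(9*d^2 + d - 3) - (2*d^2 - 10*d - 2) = 7*d^2 + 11*d - 1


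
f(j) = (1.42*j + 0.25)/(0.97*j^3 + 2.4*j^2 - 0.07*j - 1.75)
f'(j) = (1.42*j + 0.25)*(-2.91*j^2 - 4.8*j + 0.07)/(0.97*j^3 + 2.4*j^2 - 0.07*j - 1.75)^2 + 1.42/(0.97*j^3 + 2.4*j^2 - 0.07*j - 1.75)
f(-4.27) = 0.18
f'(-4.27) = 0.13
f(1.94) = 0.21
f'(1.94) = -0.20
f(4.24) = 0.05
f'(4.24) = -0.02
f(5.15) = 0.04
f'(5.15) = -0.01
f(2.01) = 0.20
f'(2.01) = -0.18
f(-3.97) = 0.22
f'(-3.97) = 0.18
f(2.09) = 0.18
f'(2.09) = -0.16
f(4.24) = 0.05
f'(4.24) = -0.02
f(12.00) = 0.01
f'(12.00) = -0.00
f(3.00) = 0.10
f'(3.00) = -0.06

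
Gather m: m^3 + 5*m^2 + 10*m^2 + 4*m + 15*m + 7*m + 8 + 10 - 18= m^3 + 15*m^2 + 26*m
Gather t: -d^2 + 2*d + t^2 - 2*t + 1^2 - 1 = -d^2 + 2*d + t^2 - 2*t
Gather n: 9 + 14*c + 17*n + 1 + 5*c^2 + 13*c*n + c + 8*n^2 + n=5*c^2 + 15*c + 8*n^2 + n*(13*c + 18) + 10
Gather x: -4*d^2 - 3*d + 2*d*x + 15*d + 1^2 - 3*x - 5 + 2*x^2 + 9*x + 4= -4*d^2 + 12*d + 2*x^2 + x*(2*d + 6)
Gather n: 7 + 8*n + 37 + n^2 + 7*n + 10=n^2 + 15*n + 54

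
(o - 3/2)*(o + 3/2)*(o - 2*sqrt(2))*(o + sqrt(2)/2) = o^4 - 3*sqrt(2)*o^3/2 - 17*o^2/4 + 27*sqrt(2)*o/8 + 9/2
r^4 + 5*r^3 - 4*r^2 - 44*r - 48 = (r - 3)*(r + 2)^2*(r + 4)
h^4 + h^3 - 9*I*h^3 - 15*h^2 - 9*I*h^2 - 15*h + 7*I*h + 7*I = (h + 1)*(h - 7*I)*(h - I)^2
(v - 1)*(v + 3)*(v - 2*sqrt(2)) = v^3 - 2*sqrt(2)*v^2 + 2*v^2 - 4*sqrt(2)*v - 3*v + 6*sqrt(2)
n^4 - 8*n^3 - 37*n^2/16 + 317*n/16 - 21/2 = (n - 8)*(n - 1)*(n - 3/4)*(n + 7/4)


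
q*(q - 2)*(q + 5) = q^3 + 3*q^2 - 10*q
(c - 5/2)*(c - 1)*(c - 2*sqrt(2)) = c^3 - 7*c^2/2 - 2*sqrt(2)*c^2 + 5*c/2 + 7*sqrt(2)*c - 5*sqrt(2)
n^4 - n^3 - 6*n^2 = n^2*(n - 3)*(n + 2)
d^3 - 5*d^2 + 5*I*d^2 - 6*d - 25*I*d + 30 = (d - 5)*(d + 2*I)*(d + 3*I)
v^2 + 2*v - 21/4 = (v - 3/2)*(v + 7/2)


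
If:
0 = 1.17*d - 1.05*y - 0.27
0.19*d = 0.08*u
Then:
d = 0.897435897435897*y + 0.230769230769231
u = 2.13141025641026*y + 0.548076923076923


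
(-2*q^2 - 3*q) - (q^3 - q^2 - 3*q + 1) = -q^3 - q^2 - 1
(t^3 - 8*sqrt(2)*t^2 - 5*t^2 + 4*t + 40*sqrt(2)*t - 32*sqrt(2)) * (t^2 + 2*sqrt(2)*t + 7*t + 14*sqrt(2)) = t^5 - 6*sqrt(2)*t^4 + 2*t^4 - 63*t^3 - 12*sqrt(2)*t^3 - 36*t^2 + 186*sqrt(2)*t^2 - 168*sqrt(2)*t + 992*t - 896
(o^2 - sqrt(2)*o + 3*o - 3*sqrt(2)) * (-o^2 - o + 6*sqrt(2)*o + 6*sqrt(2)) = -o^4 - 4*o^3 + 7*sqrt(2)*o^3 - 15*o^2 + 28*sqrt(2)*o^2 - 48*o + 21*sqrt(2)*o - 36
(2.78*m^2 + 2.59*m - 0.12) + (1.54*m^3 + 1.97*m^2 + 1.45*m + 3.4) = 1.54*m^3 + 4.75*m^2 + 4.04*m + 3.28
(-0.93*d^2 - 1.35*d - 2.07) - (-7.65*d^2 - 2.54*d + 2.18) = 6.72*d^2 + 1.19*d - 4.25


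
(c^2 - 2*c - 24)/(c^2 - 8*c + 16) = (c^2 - 2*c - 24)/(c^2 - 8*c + 16)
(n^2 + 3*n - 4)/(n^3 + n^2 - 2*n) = (n + 4)/(n*(n + 2))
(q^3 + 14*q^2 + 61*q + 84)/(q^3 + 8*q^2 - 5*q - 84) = (q + 3)/(q - 3)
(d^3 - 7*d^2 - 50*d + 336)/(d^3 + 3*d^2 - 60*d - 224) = (d - 6)/(d + 4)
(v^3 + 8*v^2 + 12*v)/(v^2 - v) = (v^2 + 8*v + 12)/(v - 1)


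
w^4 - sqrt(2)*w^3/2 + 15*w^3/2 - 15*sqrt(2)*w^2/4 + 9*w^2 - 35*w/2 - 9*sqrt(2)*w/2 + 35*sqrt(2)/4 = (w - 1)*(w + 7/2)*(w + 5)*(w - sqrt(2)/2)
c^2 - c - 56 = (c - 8)*(c + 7)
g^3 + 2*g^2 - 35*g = g*(g - 5)*(g + 7)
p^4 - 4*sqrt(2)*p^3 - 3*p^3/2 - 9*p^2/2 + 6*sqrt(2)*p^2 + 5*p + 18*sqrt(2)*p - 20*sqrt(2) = (p - 5/2)*(p - 1)*(p + 2)*(p - 4*sqrt(2))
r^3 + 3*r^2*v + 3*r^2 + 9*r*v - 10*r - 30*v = (r - 2)*(r + 5)*(r + 3*v)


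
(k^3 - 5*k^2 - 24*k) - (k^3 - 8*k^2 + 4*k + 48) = 3*k^2 - 28*k - 48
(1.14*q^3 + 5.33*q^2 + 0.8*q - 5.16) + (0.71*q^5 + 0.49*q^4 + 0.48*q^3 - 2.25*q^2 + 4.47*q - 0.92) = 0.71*q^5 + 0.49*q^4 + 1.62*q^3 + 3.08*q^2 + 5.27*q - 6.08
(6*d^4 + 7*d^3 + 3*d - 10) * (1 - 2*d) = -12*d^5 - 8*d^4 + 7*d^3 - 6*d^2 + 23*d - 10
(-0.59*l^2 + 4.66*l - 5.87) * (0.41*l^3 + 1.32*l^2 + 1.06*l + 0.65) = -0.2419*l^5 + 1.1318*l^4 + 3.1191*l^3 - 3.1923*l^2 - 3.1932*l - 3.8155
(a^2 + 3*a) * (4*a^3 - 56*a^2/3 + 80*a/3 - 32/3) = 4*a^5 - 20*a^4/3 - 88*a^3/3 + 208*a^2/3 - 32*a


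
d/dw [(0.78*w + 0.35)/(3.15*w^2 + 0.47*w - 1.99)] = (2.457*w^2 + 0.3666*w - (0.78*w + 0.35)*(6.3*w + 0.47) - 1.5522)/(3.15*w^2 + 0.47*w - 1.99)^2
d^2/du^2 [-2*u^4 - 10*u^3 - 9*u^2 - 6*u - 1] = -24*u^2 - 60*u - 18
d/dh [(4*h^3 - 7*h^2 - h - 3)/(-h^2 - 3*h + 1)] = 2*(-2*h^4 - 12*h^3 + 16*h^2 - 10*h - 5)/(h^4 + 6*h^3 + 7*h^2 - 6*h + 1)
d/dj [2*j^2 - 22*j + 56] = 4*j - 22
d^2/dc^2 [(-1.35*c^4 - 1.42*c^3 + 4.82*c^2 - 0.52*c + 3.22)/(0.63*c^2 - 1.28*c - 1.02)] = (-1.07163*c^6 + 6.53184*c^5 - 8.06598*c^4 - 27.31808*c^3 - 1.726092*c^2 - 26.448768*c + 26.07692)/(0.250047*c^6 - 1.524096*c^5 + 1.882062*c^4 + 2.838016*c^3 - 3.047148*c^2 - 3.995136*c - 1.061208)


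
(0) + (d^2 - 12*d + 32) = d^2 - 12*d + 32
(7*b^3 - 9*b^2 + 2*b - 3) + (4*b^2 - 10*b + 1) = 7*b^3 - 5*b^2 - 8*b - 2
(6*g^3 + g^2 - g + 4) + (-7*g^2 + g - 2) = 6*g^3 - 6*g^2 + 2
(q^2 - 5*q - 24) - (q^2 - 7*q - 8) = 2*q - 16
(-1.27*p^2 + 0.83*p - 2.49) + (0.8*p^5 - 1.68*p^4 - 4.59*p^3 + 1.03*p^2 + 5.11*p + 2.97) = 0.8*p^5 - 1.68*p^4 - 4.59*p^3 - 0.24*p^2 + 5.94*p + 0.48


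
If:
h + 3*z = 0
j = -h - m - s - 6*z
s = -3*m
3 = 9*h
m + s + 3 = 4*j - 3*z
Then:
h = 1/3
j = 3/5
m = 2/15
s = -2/5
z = -1/9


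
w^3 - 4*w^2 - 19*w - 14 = (w - 7)*(w + 1)*(w + 2)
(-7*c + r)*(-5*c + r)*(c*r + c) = 35*c^3*r + 35*c^3 - 12*c^2*r^2 - 12*c^2*r + c*r^3 + c*r^2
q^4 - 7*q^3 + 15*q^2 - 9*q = q*(q - 3)^2*(q - 1)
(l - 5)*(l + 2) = l^2 - 3*l - 10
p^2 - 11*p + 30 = (p - 6)*(p - 5)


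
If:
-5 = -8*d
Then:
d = 5/8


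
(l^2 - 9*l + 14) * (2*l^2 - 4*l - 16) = 2*l^4 - 22*l^3 + 48*l^2 + 88*l - 224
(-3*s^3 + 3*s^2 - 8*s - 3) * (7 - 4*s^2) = 12*s^5 - 12*s^4 + 11*s^3 + 33*s^2 - 56*s - 21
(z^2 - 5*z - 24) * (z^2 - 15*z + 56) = z^4 - 20*z^3 + 107*z^2 + 80*z - 1344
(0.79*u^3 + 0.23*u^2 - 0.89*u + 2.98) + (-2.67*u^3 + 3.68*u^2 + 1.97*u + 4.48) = -1.88*u^3 + 3.91*u^2 + 1.08*u + 7.46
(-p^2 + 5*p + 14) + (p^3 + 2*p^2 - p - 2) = p^3 + p^2 + 4*p + 12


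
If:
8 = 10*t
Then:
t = 4/5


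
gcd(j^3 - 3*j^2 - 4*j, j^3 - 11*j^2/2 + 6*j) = j^2 - 4*j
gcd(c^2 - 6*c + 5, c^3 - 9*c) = 1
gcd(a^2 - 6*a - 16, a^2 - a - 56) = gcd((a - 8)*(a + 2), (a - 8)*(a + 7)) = a - 8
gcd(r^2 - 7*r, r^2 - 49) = r - 7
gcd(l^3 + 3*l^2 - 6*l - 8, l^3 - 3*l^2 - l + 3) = l + 1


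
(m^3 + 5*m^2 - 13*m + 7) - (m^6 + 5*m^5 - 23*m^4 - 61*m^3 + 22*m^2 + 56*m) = -m^6 - 5*m^5 + 23*m^4 + 62*m^3 - 17*m^2 - 69*m + 7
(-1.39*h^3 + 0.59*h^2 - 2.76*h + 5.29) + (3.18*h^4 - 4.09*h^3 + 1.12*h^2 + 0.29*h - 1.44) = 3.18*h^4 - 5.48*h^3 + 1.71*h^2 - 2.47*h + 3.85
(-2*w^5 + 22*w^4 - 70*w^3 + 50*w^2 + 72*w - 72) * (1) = -2*w^5 + 22*w^4 - 70*w^3 + 50*w^2 + 72*w - 72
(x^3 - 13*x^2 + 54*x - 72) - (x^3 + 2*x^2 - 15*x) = -15*x^2 + 69*x - 72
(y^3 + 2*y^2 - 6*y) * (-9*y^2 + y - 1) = -9*y^5 - 17*y^4 + 55*y^3 - 8*y^2 + 6*y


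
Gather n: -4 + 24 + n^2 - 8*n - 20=n^2 - 8*n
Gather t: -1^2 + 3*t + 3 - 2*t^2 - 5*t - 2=-2*t^2 - 2*t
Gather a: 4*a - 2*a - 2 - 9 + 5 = 2*a - 6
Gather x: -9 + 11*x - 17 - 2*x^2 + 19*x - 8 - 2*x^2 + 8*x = -4*x^2 + 38*x - 34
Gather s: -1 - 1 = -2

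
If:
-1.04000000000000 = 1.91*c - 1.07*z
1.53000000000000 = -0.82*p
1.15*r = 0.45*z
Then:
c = 0.56020942408377*z - 0.544502617801047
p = -1.87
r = 0.391304347826087*z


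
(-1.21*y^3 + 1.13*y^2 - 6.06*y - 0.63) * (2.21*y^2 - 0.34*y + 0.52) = -2.6741*y^5 + 2.9087*y^4 - 14.406*y^3 + 1.2557*y^2 - 2.937*y - 0.3276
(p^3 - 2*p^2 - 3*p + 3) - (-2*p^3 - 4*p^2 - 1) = 3*p^3 + 2*p^2 - 3*p + 4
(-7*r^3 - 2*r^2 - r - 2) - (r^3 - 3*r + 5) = -8*r^3 - 2*r^2 + 2*r - 7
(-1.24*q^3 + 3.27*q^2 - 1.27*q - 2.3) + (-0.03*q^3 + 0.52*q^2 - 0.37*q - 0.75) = -1.27*q^3 + 3.79*q^2 - 1.64*q - 3.05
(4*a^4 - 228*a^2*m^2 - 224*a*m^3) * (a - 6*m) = 4*a^5 - 24*a^4*m - 228*a^3*m^2 + 1144*a^2*m^3 + 1344*a*m^4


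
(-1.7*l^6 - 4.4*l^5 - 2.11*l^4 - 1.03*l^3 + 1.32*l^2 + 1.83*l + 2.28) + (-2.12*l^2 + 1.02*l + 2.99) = -1.7*l^6 - 4.4*l^5 - 2.11*l^4 - 1.03*l^3 - 0.8*l^2 + 2.85*l + 5.27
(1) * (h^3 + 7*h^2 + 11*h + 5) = h^3 + 7*h^2 + 11*h + 5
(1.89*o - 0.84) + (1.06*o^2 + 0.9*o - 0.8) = 1.06*o^2 + 2.79*o - 1.64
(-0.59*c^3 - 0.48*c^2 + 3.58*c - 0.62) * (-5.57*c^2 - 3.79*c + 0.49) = 3.2863*c^5 + 4.9097*c^4 - 18.4105*c^3 - 10.35*c^2 + 4.104*c - 0.3038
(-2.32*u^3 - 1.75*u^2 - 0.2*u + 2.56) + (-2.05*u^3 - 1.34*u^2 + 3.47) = -4.37*u^3 - 3.09*u^2 - 0.2*u + 6.03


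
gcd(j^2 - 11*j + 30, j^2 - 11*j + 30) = j^2 - 11*j + 30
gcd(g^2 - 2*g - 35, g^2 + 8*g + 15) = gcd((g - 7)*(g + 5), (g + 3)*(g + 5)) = g + 5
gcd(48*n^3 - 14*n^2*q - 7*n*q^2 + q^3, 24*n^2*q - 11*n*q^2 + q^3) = -8*n + q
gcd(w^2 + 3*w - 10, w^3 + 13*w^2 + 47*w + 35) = w + 5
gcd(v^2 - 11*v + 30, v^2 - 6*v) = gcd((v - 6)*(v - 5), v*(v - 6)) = v - 6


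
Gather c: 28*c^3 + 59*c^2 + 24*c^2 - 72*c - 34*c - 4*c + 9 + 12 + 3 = 28*c^3 + 83*c^2 - 110*c + 24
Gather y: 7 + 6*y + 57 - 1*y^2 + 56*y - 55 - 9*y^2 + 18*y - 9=-10*y^2 + 80*y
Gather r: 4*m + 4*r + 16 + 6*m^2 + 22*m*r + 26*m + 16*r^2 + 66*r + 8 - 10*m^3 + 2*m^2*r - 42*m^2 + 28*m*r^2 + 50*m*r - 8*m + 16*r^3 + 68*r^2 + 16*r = -10*m^3 - 36*m^2 + 22*m + 16*r^3 + r^2*(28*m + 84) + r*(2*m^2 + 72*m + 86) + 24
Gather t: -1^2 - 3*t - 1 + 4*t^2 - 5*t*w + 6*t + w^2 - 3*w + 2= 4*t^2 + t*(3 - 5*w) + w^2 - 3*w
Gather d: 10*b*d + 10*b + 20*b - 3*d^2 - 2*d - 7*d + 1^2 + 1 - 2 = 30*b - 3*d^2 + d*(10*b - 9)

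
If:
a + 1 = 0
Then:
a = -1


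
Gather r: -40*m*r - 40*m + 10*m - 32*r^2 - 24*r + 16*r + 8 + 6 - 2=-30*m - 32*r^2 + r*(-40*m - 8) + 12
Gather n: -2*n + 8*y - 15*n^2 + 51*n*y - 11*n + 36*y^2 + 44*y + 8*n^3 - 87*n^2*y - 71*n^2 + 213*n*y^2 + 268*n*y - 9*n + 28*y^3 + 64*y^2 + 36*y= 8*n^3 + n^2*(-87*y - 86) + n*(213*y^2 + 319*y - 22) + 28*y^3 + 100*y^2 + 88*y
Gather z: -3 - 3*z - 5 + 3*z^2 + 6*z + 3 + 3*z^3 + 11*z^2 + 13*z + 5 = 3*z^3 + 14*z^2 + 16*z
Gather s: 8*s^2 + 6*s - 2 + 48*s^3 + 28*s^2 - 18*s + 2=48*s^3 + 36*s^2 - 12*s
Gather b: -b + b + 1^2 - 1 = 0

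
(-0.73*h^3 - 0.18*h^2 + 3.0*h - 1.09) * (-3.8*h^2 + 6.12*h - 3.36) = 2.774*h^5 - 3.7836*h^4 - 10.0488*h^3 + 23.1068*h^2 - 16.7508*h + 3.6624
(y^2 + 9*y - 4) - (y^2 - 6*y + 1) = 15*y - 5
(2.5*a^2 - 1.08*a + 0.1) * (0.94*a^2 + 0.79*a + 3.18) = 2.35*a^4 + 0.9598*a^3 + 7.1908*a^2 - 3.3554*a + 0.318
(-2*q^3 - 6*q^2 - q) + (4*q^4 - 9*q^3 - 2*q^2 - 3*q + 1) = 4*q^4 - 11*q^3 - 8*q^2 - 4*q + 1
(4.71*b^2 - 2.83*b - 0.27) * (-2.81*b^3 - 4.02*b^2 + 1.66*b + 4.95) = -13.2351*b^5 - 10.9819*b^4 + 19.9539*b^3 + 19.7021*b^2 - 14.4567*b - 1.3365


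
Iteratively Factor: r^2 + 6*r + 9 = (r + 3)*(r + 3)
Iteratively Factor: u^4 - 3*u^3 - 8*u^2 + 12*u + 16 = (u + 1)*(u^3 - 4*u^2 - 4*u + 16) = (u - 4)*(u + 1)*(u^2 - 4) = (u - 4)*(u - 2)*(u + 1)*(u + 2)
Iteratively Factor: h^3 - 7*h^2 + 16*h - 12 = (h - 2)*(h^2 - 5*h + 6) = (h - 2)^2*(h - 3)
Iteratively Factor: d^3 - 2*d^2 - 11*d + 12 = (d - 4)*(d^2 + 2*d - 3) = (d - 4)*(d + 3)*(d - 1)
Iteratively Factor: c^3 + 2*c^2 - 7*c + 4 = (c + 4)*(c^2 - 2*c + 1) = (c - 1)*(c + 4)*(c - 1)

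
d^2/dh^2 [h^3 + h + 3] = 6*h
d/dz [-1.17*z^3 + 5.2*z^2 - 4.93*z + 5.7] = -3.51*z^2 + 10.4*z - 4.93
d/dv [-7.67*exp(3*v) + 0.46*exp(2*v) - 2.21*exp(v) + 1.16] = (-23.01*exp(2*v) + 0.92*exp(v) - 2.21)*exp(v)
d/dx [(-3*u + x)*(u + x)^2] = (-5*u + 3*x)*(u + x)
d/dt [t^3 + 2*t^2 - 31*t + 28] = 3*t^2 + 4*t - 31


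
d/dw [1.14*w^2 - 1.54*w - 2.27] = 2.28*w - 1.54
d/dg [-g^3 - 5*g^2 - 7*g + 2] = -3*g^2 - 10*g - 7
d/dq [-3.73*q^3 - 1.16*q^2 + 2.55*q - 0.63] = -11.19*q^2 - 2.32*q + 2.55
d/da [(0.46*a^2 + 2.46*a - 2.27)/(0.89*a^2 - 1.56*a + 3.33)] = (-2.907*a^2 + 7.1042*a + 4.6506)/(0.7921*a^4 - 2.7768*a^3 + 8.361*a^2 - 10.3896*a + 11.0889)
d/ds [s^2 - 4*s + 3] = 2*s - 4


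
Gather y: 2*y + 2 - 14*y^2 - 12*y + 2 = -14*y^2 - 10*y + 4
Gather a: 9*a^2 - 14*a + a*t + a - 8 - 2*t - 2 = 9*a^2 + a*(t - 13) - 2*t - 10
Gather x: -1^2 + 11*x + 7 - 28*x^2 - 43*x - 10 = -28*x^2 - 32*x - 4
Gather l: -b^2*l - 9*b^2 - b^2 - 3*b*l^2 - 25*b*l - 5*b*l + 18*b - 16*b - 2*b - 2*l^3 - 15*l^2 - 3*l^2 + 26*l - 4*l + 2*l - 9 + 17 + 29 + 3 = -10*b^2 - 2*l^3 + l^2*(-3*b - 18) + l*(-b^2 - 30*b + 24) + 40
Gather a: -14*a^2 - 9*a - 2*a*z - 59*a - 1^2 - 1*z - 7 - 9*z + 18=-14*a^2 + a*(-2*z - 68) - 10*z + 10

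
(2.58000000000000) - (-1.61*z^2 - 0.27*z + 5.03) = 1.61*z^2 + 0.27*z - 2.45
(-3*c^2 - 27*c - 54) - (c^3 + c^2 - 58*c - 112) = -c^3 - 4*c^2 + 31*c + 58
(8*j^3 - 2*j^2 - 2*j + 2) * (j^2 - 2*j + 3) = 8*j^5 - 18*j^4 + 26*j^3 - 10*j + 6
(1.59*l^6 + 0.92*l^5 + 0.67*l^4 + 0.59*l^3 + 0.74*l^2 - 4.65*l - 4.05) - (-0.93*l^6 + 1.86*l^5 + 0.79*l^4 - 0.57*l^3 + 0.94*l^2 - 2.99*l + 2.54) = 2.52*l^6 - 0.94*l^5 - 0.12*l^4 + 1.16*l^3 - 0.2*l^2 - 1.66*l - 6.59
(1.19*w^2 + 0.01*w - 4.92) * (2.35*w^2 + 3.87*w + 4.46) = 2.7965*w^4 + 4.6288*w^3 - 6.2159*w^2 - 18.9958*w - 21.9432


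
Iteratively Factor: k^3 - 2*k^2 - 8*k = (k - 4)*(k^2 + 2*k) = (k - 4)*(k + 2)*(k)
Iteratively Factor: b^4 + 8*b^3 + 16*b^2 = (b)*(b^3 + 8*b^2 + 16*b) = b*(b + 4)*(b^2 + 4*b) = b^2*(b + 4)*(b + 4)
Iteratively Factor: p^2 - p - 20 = (p - 5)*(p + 4)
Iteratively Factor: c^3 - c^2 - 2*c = (c - 2)*(c^2 + c) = c*(c - 2)*(c + 1)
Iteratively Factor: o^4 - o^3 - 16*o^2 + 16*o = (o + 4)*(o^3 - 5*o^2 + 4*o) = (o - 4)*(o + 4)*(o^2 - o) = o*(o - 4)*(o + 4)*(o - 1)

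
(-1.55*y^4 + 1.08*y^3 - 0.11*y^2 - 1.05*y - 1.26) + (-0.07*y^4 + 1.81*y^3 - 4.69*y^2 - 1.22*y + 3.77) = -1.62*y^4 + 2.89*y^3 - 4.8*y^2 - 2.27*y + 2.51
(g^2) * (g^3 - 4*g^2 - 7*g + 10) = g^5 - 4*g^4 - 7*g^3 + 10*g^2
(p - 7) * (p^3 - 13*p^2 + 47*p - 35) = p^4 - 20*p^3 + 138*p^2 - 364*p + 245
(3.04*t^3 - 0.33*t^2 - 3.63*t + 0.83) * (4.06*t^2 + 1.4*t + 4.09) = 12.3424*t^5 + 2.9162*t^4 - 2.7662*t^3 - 3.0619*t^2 - 13.6847*t + 3.3947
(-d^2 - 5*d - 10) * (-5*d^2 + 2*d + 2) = 5*d^4 + 23*d^3 + 38*d^2 - 30*d - 20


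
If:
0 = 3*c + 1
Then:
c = -1/3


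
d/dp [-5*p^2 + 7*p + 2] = 7 - 10*p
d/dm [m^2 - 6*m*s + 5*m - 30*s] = 2*m - 6*s + 5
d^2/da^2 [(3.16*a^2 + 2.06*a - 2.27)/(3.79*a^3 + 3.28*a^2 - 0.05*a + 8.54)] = (90.7811120000001*a^6 + 177.540276*a^5 - 234.035532*a^4 - 1837.25774*a^3 - 1475.143122*a^2 + 96.84834*a + 589.84645)/(54.439939*a^9 + 141.342744*a^8 + 120.168393*a^7 + 399.566434*a^6 + 635.389353*a^5 + 265.944828*a^4 + 820.828807*a^3 + 717.710994*a^2 - 10.93974*a + 622.835864)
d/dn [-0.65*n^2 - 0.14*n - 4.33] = -1.3*n - 0.14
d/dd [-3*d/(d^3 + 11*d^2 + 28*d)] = 3*(2*d + 11)/(d^2 + 11*d + 28)^2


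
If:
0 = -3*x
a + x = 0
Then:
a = 0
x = 0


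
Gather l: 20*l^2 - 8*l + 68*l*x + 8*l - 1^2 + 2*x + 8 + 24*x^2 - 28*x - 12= 20*l^2 + 68*l*x + 24*x^2 - 26*x - 5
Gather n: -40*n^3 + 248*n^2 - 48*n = -40*n^3 + 248*n^2 - 48*n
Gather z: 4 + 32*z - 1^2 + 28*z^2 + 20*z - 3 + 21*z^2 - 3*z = 49*z^2 + 49*z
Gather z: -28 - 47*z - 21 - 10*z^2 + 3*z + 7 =-10*z^2 - 44*z - 42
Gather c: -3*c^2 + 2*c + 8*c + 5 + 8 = -3*c^2 + 10*c + 13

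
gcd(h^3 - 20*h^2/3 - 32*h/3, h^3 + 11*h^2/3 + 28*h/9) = h^2 + 4*h/3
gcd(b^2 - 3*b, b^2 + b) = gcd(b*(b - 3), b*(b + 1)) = b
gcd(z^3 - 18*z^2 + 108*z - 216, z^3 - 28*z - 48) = z - 6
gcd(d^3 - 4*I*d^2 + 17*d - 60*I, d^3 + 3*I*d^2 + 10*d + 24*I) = d^2 + I*d + 12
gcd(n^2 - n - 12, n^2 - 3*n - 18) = n + 3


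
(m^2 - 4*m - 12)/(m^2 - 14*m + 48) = (m + 2)/(m - 8)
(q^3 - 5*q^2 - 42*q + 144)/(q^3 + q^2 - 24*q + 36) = (q - 8)/(q - 2)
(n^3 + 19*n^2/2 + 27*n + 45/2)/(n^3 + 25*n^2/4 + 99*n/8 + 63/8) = 4*(n + 5)/(4*n + 7)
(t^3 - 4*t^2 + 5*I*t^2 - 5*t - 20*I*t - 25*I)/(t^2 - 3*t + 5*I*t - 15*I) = (t^2 - 4*t - 5)/(t - 3)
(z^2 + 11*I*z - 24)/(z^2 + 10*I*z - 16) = (z + 3*I)/(z + 2*I)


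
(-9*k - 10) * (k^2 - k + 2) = -9*k^3 - k^2 - 8*k - 20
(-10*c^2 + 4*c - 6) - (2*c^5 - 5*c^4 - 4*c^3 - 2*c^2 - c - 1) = -2*c^5 + 5*c^4 + 4*c^3 - 8*c^2 + 5*c - 5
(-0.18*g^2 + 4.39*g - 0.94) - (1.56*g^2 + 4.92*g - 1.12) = -1.74*g^2 - 0.53*g + 0.18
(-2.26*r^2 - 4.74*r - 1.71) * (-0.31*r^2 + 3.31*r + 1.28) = 0.7006*r^4 - 6.0112*r^3 - 18.0521*r^2 - 11.7273*r - 2.1888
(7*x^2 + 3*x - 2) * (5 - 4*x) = -28*x^3 + 23*x^2 + 23*x - 10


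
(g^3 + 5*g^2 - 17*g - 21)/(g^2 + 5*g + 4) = (g^2 + 4*g - 21)/(g + 4)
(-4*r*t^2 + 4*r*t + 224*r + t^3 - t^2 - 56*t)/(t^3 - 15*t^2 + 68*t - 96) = (-4*r*t - 28*r + t^2 + 7*t)/(t^2 - 7*t + 12)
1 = 1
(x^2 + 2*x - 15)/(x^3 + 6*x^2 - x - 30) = (x - 3)/(x^2 + x - 6)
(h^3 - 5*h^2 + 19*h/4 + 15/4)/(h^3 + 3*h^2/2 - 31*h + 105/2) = (h + 1/2)/(h + 7)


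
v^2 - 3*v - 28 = (v - 7)*(v + 4)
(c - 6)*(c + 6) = c^2 - 36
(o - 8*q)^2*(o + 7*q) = o^3 - 9*o^2*q - 48*o*q^2 + 448*q^3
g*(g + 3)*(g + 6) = g^3 + 9*g^2 + 18*g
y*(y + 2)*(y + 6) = y^3 + 8*y^2 + 12*y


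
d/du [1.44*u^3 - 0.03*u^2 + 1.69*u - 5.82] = 4.32*u^2 - 0.06*u + 1.69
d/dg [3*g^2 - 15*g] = 6*g - 15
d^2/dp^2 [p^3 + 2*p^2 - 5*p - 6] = 6*p + 4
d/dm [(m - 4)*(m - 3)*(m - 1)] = 3*m^2 - 16*m + 19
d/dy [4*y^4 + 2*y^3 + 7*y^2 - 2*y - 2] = 16*y^3 + 6*y^2 + 14*y - 2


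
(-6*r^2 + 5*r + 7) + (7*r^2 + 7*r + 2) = r^2 + 12*r + 9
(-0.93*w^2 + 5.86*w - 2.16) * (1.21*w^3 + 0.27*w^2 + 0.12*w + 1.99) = -1.1253*w^5 + 6.8395*w^4 - 1.143*w^3 - 1.7307*w^2 + 11.4022*w - 4.2984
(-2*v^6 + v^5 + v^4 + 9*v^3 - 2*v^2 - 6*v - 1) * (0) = 0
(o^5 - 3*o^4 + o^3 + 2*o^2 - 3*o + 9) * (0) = 0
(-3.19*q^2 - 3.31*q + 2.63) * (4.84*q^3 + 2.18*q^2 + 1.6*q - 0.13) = -15.4396*q^5 - 22.9746*q^4 + 0.409399999999998*q^3 + 0.8521*q^2 + 4.6383*q - 0.3419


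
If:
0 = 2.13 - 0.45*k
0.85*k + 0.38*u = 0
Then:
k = 4.73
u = -10.59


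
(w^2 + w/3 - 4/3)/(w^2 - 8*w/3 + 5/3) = (3*w + 4)/(3*w - 5)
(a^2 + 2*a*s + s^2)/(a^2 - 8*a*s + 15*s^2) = (a^2 + 2*a*s + s^2)/(a^2 - 8*a*s + 15*s^2)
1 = 1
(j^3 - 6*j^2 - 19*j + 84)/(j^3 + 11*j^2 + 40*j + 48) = (j^2 - 10*j + 21)/(j^2 + 7*j + 12)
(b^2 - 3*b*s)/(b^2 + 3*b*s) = (b - 3*s)/(b + 3*s)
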